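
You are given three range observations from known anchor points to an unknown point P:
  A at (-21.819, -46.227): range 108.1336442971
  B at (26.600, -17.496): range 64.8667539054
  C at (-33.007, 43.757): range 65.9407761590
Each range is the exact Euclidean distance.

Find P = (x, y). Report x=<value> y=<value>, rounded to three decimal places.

eq1: (x + 21.819)² + (y + 46.227)² = 108.1336442971²
eq2: (x − 26.600)² + (y + 17.496)² = 64.8667539054²
eq3: (x + 33.007)² + (y − 43.757)² = 65.9407761590²
eq2−eq1, eq2−eq3 (x²,y² cancel):
  -96.838·x − 57.462·y = -5885.854993
  -119.214·x + 122.506·y = 1849.976884
det = -96.838·122.506 − -57.462·-119.214 = -18713.510896
x = (-5885.854993·122.506 − -57.462·1849.976884) / -18713.510896 = 32.850553
y = (-96.838·1849.976884 − -5885.854993·-119.214) / -18713.510896 = 47.068900

x=32.851 y=47.069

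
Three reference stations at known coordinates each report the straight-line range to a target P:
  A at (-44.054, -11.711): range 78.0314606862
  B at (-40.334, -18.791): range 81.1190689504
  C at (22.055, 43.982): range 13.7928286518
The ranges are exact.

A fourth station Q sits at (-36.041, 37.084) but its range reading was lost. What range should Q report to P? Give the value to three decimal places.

eq1: (x + 44.054)² + (y + 11.711)² = 78.0314606862²
eq2: (x + 40.334)² + (y + 18.791)² = 81.1190689504²
eq3: (x − 22.055)² + (y − 43.982)² = 13.7928286518²
eq1−eq2, eq1−eq3 (x²,y² cancel):
  7.440·x − 14.160·y = -589.363691
  132.218·x + 111.386·y = 6241.603647
det = 7.440·111.386 − -14.160·132.218 = 2700.918720
x = (-589.363691·111.386 − -14.160·6241.603647) / 2700.918720 = 8.417226
y = (7.440·6241.603647 − -589.363691·132.218) / 2700.918720 = 46.044340
|P − Q| = √((8.417226 − -36.041)² + (46.044340 − 37.084)²) = 45.352195

45.352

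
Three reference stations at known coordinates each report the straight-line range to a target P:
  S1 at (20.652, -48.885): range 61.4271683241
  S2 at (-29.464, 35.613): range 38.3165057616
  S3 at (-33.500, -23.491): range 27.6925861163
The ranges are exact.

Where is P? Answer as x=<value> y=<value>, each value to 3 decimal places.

x=-17.597 y=-0.820

eq1: (x − 20.652)² + (y + 48.885)² = 61.4271683241²
eq2: (x + 29.464)² + (y − 35.613)² = 38.3165057616²
eq3: (x + 33.500)² + (y + 23.491)² = 27.6925861163²
eq1−eq2, eq1−eq3 (x²,y² cancel):
  -100.232·x + 168.996·y = 1625.307131
  -108.304·x + 50.788·y = 1864.246435
det = -100.232·50.788 − 168.996·-108.304 = 13212.359968
x = (1625.307131·50.788 − 168.996·1864.246435) / 13212.359968 = -17.597469
y = (-100.232·1864.246435 − 1625.307131·-108.304) / 13212.359968 = -0.819678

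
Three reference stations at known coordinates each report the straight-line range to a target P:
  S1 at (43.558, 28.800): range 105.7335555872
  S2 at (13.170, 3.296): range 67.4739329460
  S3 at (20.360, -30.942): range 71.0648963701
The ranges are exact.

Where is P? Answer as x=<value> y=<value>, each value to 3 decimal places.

eq1: (x − 43.558)² + (y − 28.800)² = 105.7335555872²
eq2: (x − 13.170)² + (y − 3.296)² = 67.4739329460²
eq3: (x − 20.360)² + (y + 30.942)² = 71.0648963701²
eq2−eq1, eq2−eq3 (x²,y² cancel):
  60.776·x + 51.008·y = -4084.426302
  14.380·x − 68.476·y = 690.136579
det = 60.776·-68.476 − 51.008·14.380 = -4895.192416
x = (-4084.426302·-68.476 − 51.008·690.136579) / -4895.192416 = -49.943428
y = (60.776·690.136579 − -4084.426302·14.380) / -4895.192416 = -20.566667

x=-49.943 y=-20.567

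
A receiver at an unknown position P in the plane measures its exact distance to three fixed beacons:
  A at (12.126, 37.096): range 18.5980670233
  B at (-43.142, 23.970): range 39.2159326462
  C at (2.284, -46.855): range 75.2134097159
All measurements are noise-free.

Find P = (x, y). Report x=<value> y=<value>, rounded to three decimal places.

eq1: (x − 12.126)² + (y − 37.096)² = 18.5980670233²
eq2: (x + 43.142)² + (y − 23.970)² = 39.2159326462²
eq3: (x − 2.284)² + (y + 46.855)² = 75.2134097159²
eq2−eq1, eq2−eq3 (x²,y² cancel):
  110.536·x + 26.252·y = 279.361304
  90.852·x − 141.650·y = -4354.353011
det = 110.536·-141.650 − 26.252·90.852 = -18042.471104
x = (279.361304·-141.650 − 26.252·-4354.353011) / -18042.471104 = -4.142390
y = (110.536·-4354.353011 − 279.361304·90.852) / -18042.471104 = 28.083365

x=-4.142 y=28.083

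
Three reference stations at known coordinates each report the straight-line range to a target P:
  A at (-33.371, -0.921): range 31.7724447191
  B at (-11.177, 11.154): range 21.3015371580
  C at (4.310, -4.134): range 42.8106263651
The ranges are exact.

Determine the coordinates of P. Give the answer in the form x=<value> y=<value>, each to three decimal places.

x=-22.764 y=29.029

eq1: (x + 33.371)² + (y + 0.921)² = 31.7724447191²
eq2: (x + 11.177)² + (y − 11.154)² = 21.3015371580²
eq3: (x − 4.310)² + (y + 4.134)² = 42.8106263651²
eq1−eq3, eq1−eq2 (x²,y² cancel):
  75.362·x − 6.426·y = -1902.067312
  44.388·x + 24.150·y = -309.402079
det = 75.362·24.150 − -6.426·44.388 = 2105.229588
x = (-1902.067312·24.150 − -6.426·-309.402079) / 2105.229588 = -22.763856
y = (75.362·-309.402079 − -1902.067312·44.388) / 2105.229588 = 29.028570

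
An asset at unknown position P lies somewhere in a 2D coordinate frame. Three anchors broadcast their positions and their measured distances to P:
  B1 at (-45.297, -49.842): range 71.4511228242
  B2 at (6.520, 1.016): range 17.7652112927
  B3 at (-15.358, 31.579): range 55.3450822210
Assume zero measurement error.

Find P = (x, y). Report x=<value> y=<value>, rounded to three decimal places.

eq1: (x + 45.297)² + (y + 49.842)² = 71.4511228242²
eq2: (x − 6.520)² + (y − 1.016)² = 17.7652112927²
eq3: (x + 15.358)² + (y − 31.579)² = 55.3450822210²
eq2−eq1, eq2−eq3 (x²,y² cancel):
  -103.634·x − 101.716·y = -297.159704
  -43.756·x + 61.126·y = -1557.916645
det = -103.634·61.126 − -101.716·-43.756 = -10785.417180
x = (-297.159704·61.126 − -101.716·-1557.916645) / -10785.417180 = 16.376671
y = (-103.634·-1557.916645 − -297.159704·-43.756) / -10785.417180 = -13.764012

x=16.377 y=-13.764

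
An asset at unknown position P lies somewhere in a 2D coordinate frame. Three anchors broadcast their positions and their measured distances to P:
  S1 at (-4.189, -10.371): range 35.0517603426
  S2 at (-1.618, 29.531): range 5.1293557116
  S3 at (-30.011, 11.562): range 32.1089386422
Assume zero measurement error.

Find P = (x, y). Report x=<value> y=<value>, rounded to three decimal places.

x=-0.624 y=24.499

eq1: (x + 4.189)² + (y + 10.371)² = 35.0517603426²
eq2: (x + 1.618)² + (y − 29.531)² = 5.1293557116²
eq3: (x + 30.011)² + (y − 11.562)² = 32.1089386422²
eq2−eq3, eq2−eq1 (x²,y² cancel):
  -56.786·x − 35.938·y = -845.031571
  -5.142·x − 79.804·y = -1951.908136
det = -56.786·-79.804 − -35.938·-5.142 = 4346.956748
x = (-845.031571·-79.804 − -35.938·-1951.908136) / 4346.956748 = -0.623603
y = (-56.786·-1951.908136 − -845.031571·-5.142) / 4346.956748 = 24.498956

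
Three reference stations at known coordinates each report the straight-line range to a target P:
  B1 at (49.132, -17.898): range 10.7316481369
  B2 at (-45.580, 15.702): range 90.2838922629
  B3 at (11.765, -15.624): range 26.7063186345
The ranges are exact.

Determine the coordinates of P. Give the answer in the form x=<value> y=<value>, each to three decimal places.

eq1: (x − 49.132)² + (y + 17.898)² = 10.7316481369²
eq2: (x + 45.580)² + (y − 15.702)² = 90.2838922629²
eq3: (x − 11.765)² + (y + 15.624)² = 26.7063186345²
eq2−eq3, eq2−eq1 (x²,y² cancel):
  114.690·x − 62.652·y = 5496.389144
  189.424·x − 67.200·y = 8446.215554
det = 114.690·-67.200 − -62.652·189.424 = 4160.624448
x = (5496.389144·-67.200 − -62.652·8446.215554) / 4160.624448 = 38.411289
y = (114.690·8446.215554 − 5496.389144·189.424) / 4160.624448 = -17.413625

x=38.411 y=-17.414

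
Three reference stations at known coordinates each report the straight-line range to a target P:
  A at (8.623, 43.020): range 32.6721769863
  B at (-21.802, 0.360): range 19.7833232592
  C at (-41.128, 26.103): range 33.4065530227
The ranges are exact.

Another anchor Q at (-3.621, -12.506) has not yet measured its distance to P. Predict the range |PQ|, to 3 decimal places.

28.831

eq1: (x − 8.623)² + (y − 43.020)² = 32.6721769863²
eq2: (x + 21.802)² + (y − 0.360)² = 19.7833232592²
eq3: (x + 41.128)² + (y − 26.103)² = 33.4065530227²
eq1−eq3, eq1−eq2 (x²,y² cancel):
  -99.502·x − 33.834·y = 399.275828
  -60.850·x − 85.320·y = -773.528455
det = -99.502·-85.320 − -33.834·-60.850 = 6430.711740
x = (399.275828·-85.320 − -33.834·-773.528455) / 6430.711740 = -9.367202
y = (-99.502·-773.528455 − 399.275828·-60.850) / 6430.711740 = 15.746867
|P − Q| = √((-9.367202 − -3.621)² + (15.746867 − -12.506)²) = 28.831291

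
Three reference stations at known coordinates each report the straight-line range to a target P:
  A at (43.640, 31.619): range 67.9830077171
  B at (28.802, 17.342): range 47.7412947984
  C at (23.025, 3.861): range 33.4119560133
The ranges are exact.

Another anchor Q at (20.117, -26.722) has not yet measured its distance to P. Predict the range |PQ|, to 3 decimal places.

18.142

eq1: (x − 43.640)² + (y − 31.619)² = 67.9830077171²
eq2: (x − 28.802)² + (y − 17.342)² = 47.7412947984²
eq3: (x − 23.025)² + (y − 3.861)² = 33.4119560133²
eq2−eq3, eq2−eq1 (x²,y² cancel):
  -11.554·x − 26.962·y = 577.630202
  29.676·x + 28.554·y = -568.547516
det = -11.554·28.554 − -26.962·29.676 = 470.211396
x = (577.630202·28.554 − -26.962·-568.547516) / 470.211396 = 2.476492
y = (-11.554·-568.547516 − 577.630202·29.676) / 470.211396 = -22.485112
|P − Q| = √((2.476492 − 20.117)² + (-22.485112 − -26.722)²) = 18.142182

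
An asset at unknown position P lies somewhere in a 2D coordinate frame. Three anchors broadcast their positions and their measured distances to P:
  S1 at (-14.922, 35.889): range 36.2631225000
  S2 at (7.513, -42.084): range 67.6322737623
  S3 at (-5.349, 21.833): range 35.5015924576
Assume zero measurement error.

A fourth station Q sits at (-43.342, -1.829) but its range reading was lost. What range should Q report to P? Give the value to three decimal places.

eq1: (x + 14.922)² + (y − 35.889)² = 36.2631225000²
eq2: (x − 7.513)² + (y + 42.084)² = 67.6322737623²
eq3: (x + 5.349)² + (y − 21.833)² = 35.5015924576²
eq1−eq3, eq1−eq2 (x²,y² cancel):
  19.146·x − 28.112·y = -950.743729
  44.870·x − 155.946·y = -2942.288581
det = 19.146·-155.946 − -28.112·44.870 = -1724.356676
x = (-950.743729·-155.946 − -28.112·-2942.288581) / -1724.356676 = -38.014795
y = (19.146·-2942.288581 − -950.743729·44.870) / -1724.356676 = 7.929442
|P − Q| = √((-38.014795 − -43.342)² + (7.929442 − -1.829)²) = 11.117837

11.118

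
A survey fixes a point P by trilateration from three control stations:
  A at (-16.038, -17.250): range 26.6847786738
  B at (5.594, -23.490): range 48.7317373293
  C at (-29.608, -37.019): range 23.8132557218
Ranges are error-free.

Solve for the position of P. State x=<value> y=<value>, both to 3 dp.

eq1: (x + 16.038)² + (y + 17.250)² = 26.6847786738²
eq2: (x − 5.594)² + (y + 23.490)² = 48.7317373293²
eq3: (x + 29.608)² + (y + 37.019)² = 23.8132557218²
eq2−eq3, eq2−eq1 (x²,y² cancel):
  -70.404·x − 27.058·y = 3471.678164
  -43.264·x + 12.480·y = 1634.411818
det = -70.404·12.480 − -27.058·-43.264 = -2049.279232
x = (3471.678164·12.480 − -27.058·1634.411818) / -2049.279232 = -42.722562
y = (-70.404·1634.411818 − 3471.678164·-43.264) / -2049.279232 = -17.142395

x=-42.723 y=-17.142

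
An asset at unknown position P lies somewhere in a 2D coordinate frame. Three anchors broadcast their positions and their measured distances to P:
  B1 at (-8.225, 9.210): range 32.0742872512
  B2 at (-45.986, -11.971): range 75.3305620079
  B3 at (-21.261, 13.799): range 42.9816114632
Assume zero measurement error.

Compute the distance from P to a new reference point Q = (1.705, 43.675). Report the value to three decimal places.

eq1: (x + 8.225)² + (y − 9.210)² = 32.0742872512²
eq2: (x + 45.986)² + (y + 11.971)² = 75.3305620079²
eq3: (x + 21.261)² + (y − 13.799)² = 42.9816114632²
eq3−eq1, eq3−eq2 (x²,y² cancel):
  26.072·x − 9.178·y = 328.691224
  -49.450·x − 51.540·y = -2211.700133
det = 26.072·-51.540 − -9.178·-49.450 = -1797.602980
x = (328.691224·-51.540 − -9.178·-2211.700133) / -1797.602980 = 20.716326
y = (26.072·-2211.700133 − 328.691224·-49.450) / -1797.602980 = 23.036046
|P − Q| = √((20.716326 − 1.705)² + (23.036046 − 43.675)²) = 28.060594

28.061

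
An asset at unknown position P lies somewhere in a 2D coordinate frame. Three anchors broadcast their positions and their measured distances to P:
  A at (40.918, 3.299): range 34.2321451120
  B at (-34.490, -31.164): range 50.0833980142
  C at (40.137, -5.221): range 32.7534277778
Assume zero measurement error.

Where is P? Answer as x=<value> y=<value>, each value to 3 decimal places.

x=7.417 y=-3.739

eq1: (x − 40.918)² + (y − 3.299)² = 34.2321451120²
eq2: (x + 34.490)² + (y + 31.164)² = 50.0833980142²
eq3: (x − 40.137)² + (y + 5.221)² = 32.7534277778²
eq3−eq1, eq3−eq2 (x²,y² cancel):
  1.562·x + 17.040·y = -52.124213
  -149.254·x − 51.886·y = -913.042339
det = 1.562·-51.886 − 17.040·-149.254 = 2462.242228
x = (-52.124213·-51.886 − 17.040·-913.042339) / 2462.242228 = 7.417125
y = (1.562·-913.042339 − -52.124213·-149.254) / 2462.242228 = -3.738836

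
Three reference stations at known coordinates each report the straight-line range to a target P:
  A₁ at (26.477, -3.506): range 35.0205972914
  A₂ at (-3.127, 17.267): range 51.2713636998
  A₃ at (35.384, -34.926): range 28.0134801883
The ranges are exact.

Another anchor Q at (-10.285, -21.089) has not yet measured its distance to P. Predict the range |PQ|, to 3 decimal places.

21.304

eq1: (x − 26.477)² + (y + 3.506)² = 35.0205972914²
eq2: (x + 3.127)² + (y − 17.267)² = 51.2713636998²
eq3: (x − 35.384)² + (y + 34.926)² = 28.0134801883²
eq2−eq3, eq2−eq1 (x²,y² cancel):
  77.022·x − 104.386·y = 4007.923177
  59.208·x − 41.546·y = 1807.706648
det = 77.022·-41.546 − -104.386·59.208 = 2980.530276
x = (4007.923177·-41.546 − -104.386·1807.706648) / 2980.530276 = 7.443672
y = (77.022·1807.706648 − 4007.923177·59.208) / 2980.530276 = -32.902848
|P − Q| = √((7.443672 − -10.285)² + (-32.902848 − -21.089)²) = 21.304291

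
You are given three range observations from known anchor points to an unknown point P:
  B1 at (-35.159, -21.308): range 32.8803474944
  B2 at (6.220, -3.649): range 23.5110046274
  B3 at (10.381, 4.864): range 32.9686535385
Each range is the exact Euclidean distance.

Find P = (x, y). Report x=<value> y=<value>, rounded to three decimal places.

x=-2.543 y=-25.466

eq1: (x + 35.159)² + (y + 21.308)² = 32.8803474944²
eq2: (x − 6.220)² + (y + 3.649)² = 23.5110046274²
eq3: (x − 10.381)² + (y − 4.864)² = 32.9686535385²
eq3−eq1, eq3−eq2 (x²,y² cancel):
  -91.080·x − 52.344·y = 1564.577353
  -8.322·x − 17.026·y = 454.744722
det = -91.080·-17.026 − -52.344·-8.322 = 1115.121312
x = (1564.577353·-17.026 − -52.344·454.744722) / 1115.121312 = -2.542626
y = (-91.080·454.744722 − 1564.577353·-8.322) / 1115.121312 = -25.466051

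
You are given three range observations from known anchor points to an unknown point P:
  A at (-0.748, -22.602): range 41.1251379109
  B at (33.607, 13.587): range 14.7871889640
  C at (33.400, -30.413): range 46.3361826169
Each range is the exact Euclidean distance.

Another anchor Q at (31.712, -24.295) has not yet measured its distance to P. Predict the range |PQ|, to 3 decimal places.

39.999

eq1: (x + 0.748)² + (y + 22.602)² = 41.1251379109²
eq2: (x − 33.607)² + (y − 13.587)² = 14.7871889640²
eq3: (x − 33.400)² + (y + 30.413)² = 46.3361826169²
eq1−eq3, eq1−eq2 (x²,y² cancel):
  68.296·x − 15.622·y = 1073.335810
  68.710·x + 72.378·y = 2275.243121
det = 68.296·72.378 − -15.622·68.710 = 6016.515508
x = (1073.335810·72.378 − -15.622·2275.243121) / 6016.515508 = 18.819821
y = (68.296·2275.243121 − 1073.335810·68.710) / 6016.515508 = 13.569499
|P − Q| = √((18.819821 − 31.712)² + (13.569499 − -24.295)²) = 39.999107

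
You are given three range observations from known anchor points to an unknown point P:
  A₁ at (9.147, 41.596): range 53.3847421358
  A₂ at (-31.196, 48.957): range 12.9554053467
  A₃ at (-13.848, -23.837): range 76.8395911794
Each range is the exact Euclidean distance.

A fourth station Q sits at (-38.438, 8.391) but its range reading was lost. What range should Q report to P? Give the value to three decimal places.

38.855

eq1: (x − 9.147)² + (y − 41.596)² = 53.3847421358²
eq2: (x + 31.196)² + (y − 48.957)² = 12.9554053467²
eq3: (x + 13.848)² + (y + 23.837)² = 76.8395911794²
eq3−eq2, eq3−eq1 (x²,y² cancel):
  -34.696·x + 145.588·y = 8346.488837
  45.990·x + 130.866·y = 4108.317232
det = -34.696·130.866 − 145.588·45.990 = -11236.118856
x = (8346.488837·130.866 − 145.588·4108.317232) / -11236.118856 = -43.978702
y = (-34.696·4108.317232 − 8346.488837·45.990) / -11236.118856 = 46.848668
|P − Q| = √((-43.978702 − -38.438)² + (46.848668 − 8.391)²) = 38.854750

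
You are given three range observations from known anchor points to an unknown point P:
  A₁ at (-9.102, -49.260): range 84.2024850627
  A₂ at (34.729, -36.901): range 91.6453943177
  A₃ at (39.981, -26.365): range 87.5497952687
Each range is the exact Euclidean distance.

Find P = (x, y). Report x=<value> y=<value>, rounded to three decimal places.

eq1: (x + 9.102)² + (y + 49.260)² = 84.2024850627²
eq2: (x − 34.729)² + (y + 36.901)² = 91.6453943177²
eq3: (x − 39.981)² + (y + 26.365)² = 87.5497952687²
eq3−eq2, eq3−eq1 (x²,y² cancel):
  -10.504·x − 21.072·y = -459.717992
  -98.166·x − 45.790·y = 790.708579
det = -10.504·-45.790 − -21.072·-98.166 = -1587.575792
x = (-459.717992·-45.790 − -21.072·790.708579) / -1587.575792 = -23.754644
y = (-10.504·790.708579 − -459.717992·-98.166) / -1587.575792 = 33.657782

x=-23.755 y=33.658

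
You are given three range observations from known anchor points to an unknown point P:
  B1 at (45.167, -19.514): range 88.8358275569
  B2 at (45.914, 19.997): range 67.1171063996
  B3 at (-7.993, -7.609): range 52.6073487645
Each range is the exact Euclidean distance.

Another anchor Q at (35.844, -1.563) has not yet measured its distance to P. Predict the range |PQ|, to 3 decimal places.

eq1: (x − 45.167)² + (y + 19.514)² = 88.8358275569²
eq2: (x − 45.914)² + (y − 19.997)² = 67.1171063996²
eq3: (x + 7.993)² + (y + 7.609)² = 52.6073487645²
eq2−eq3, eq2−eq1 (x²,y² cancel):
  -107.814·x − 55.212·y = -649.017648
  -1.494·x − 79.022·y = -3474.219606
det = -107.814·-79.022 − -55.212·-1.494 = 8437.191180
x = (-649.017648·-79.022 − -55.212·-3474.219606) / 8437.191180 = -16.656247
y = (-107.814·-3474.219606 − -649.017648·-1.494) / 8437.191180 = 44.280125
|P − Q| = √((-16.656247 − 35.844)² + (44.280125 − -1.563)²) = 69.698408

69.698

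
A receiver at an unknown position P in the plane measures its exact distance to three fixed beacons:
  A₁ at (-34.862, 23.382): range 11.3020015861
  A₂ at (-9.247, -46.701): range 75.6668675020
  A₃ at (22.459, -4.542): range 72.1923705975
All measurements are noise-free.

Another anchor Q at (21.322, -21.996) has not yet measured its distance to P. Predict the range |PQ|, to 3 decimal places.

eq1: (x + 34.862)² + (y − 23.382)² = 11.3020015861²
eq2: (x + 9.247)² + (y + 46.701)² = 75.6668675020²
eq3: (x − 22.459)² + (y + 4.542)² = 72.1923705975²
eq3−eq2, eq3−eq1 (x²,y² cancel):
  -63.412·x − 84.318·y = 1227.717500
  -114.642·x + 55.848·y = 6321.043656
det = -63.412·55.848 − -84.318·-114.642 = -13207.817532
x = (1227.717500·55.848 − -84.318·6321.043656) / -13207.817532 = -45.544491
y = (-63.412·6321.043656 − 1227.717500·-114.642) / -13207.817532 = 19.691522
|P − Q| = √((-45.544491 − 21.322)² + (19.691522 − -21.996)²) = 78.797063

78.797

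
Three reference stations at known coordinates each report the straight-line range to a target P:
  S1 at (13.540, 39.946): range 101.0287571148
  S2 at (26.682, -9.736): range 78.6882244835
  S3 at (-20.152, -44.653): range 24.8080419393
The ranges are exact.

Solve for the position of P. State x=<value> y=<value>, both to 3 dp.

eq1: (x − 13.540)² + (y − 39.946)² = 101.0287571148²
eq2: (x − 26.682)² + (y + 9.736)² = 78.6882244835²
eq3: (x + 20.152)² + (y + 44.653)² = 24.8080419393²
eq2−eq3, eq2−eq1 (x²,y² cancel):
  -93.668·x − 69.834·y = 7169.672420
  -26.284·x + 99.364·y = -3042.677396
det = -93.668·99.364 − -69.834·-26.284 = -11142.744008
x = (7169.672420·99.364 − -69.834·-3042.677396) / -11142.744008 = -44.865519
y = (-93.668·-3042.677396 − 7169.672420·-26.284) / -11142.744008 = -42.489460

x=-44.866 y=-42.489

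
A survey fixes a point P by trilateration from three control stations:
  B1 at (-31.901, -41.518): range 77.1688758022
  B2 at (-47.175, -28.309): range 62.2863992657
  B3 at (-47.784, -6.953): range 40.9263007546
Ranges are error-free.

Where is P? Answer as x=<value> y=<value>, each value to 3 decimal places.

x=-47.905 y=33.973

eq1: (x + 31.901)² + (y + 41.518)² = 77.1688758022²
eq2: (x + 47.175)² + (y + 28.309)² = 62.2863992657²
eq3: (x + 47.784)² + (y + 6.953)² = 40.9263007546²
eq3−eq2, eq3−eq1 (x²,y² cancel):
  1.218·x − 42.712·y = -1509.408199
  31.766·x − 69.130·y = -3870.310039
det = 1.218·-69.130 − -42.712·31.766 = 1272.589052
x = (-1509.408199·-69.130 − -42.712·-3870.310039) / 1272.589052 = -47.904933
y = (1.218·-3870.310039 − -1509.408199·31.766) / 1272.589052 = 33.973122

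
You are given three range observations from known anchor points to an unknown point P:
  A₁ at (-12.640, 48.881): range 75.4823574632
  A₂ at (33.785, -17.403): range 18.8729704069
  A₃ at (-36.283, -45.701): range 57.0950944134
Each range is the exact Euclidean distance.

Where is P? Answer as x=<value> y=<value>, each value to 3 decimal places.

x=15.306 y=-21.238

eq1: (x + 12.640)² + (y − 48.881)² = 75.4823574632²
eq2: (x − 33.785)² + (y + 17.403)² = 18.8729704069²
eq3: (x + 36.283)² + (y + 45.701)² = 57.0950944134²
eq3−eq2, eq3−eq1 (x²,y² cancel):
  140.136·x + 56.596·y = 942.913938
  47.286·x + 189.164·y = -3293.652211
det = 140.136·189.164 − 56.596·47.286 = 23832.487848
x = (942.913938·189.164 − 56.596·-3293.652211) / 23832.487848 = 15.305700
y = (140.136·-3293.652211 − 942.913938·47.286) / 23832.487848 = -21.237643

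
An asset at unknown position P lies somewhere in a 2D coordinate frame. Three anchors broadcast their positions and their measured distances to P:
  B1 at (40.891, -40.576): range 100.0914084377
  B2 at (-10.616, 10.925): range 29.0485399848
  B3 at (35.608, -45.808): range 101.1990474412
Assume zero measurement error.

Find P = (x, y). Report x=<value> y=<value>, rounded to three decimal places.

x=-21.080 y=38.023

eq1: (x − 40.891)² + (y + 40.576)² = 100.0914084377²
eq2: (x + 10.616)² + (y − 10.925)² = 29.0485399848²
eq3: (x − 35.608)² + (y + 45.808)² = 101.1990474412²
eq2−eq1, eq2−eq3 (x²,y² cancel):
  103.014·x − 103.002·y = -6088.041792
  92.448·x − 113.466·y = -6263.182081
det = 103.014·-113.466 − -103.002·92.448 = -2166.257628
x = (-6088.041792·-113.466 − -103.002·-6263.182081) / -2166.257628 = -21.080350
y = (103.014·-6263.182081 − -6088.041792·92.448) / -2166.257628 = 38.023248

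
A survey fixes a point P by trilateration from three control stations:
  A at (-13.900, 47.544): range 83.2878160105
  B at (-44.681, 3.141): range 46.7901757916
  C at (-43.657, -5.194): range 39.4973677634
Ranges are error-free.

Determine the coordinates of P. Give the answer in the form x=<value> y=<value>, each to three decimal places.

eq1: (x + 13.900)² + (y − 47.544)² = 83.2878160105²
eq2: (x + 44.681)² + (y − 3.141)² = 46.7901757916²
eq3: (x + 43.657)² + (y + 5.194)² = 39.4973677634²
eq2−eq1, eq2−eq3 (x²,y² cancel):
  61.562·x + 88.806·y = -4300.155451
  2.048·x − 16.670·y = 555.932133
det = 61.562·-16.670 − 88.806·2.048 = -1208.113228
x = (-4300.155451·-16.670 − 88.806·555.932133) / -1208.113228 = -18.469695
y = (61.562·555.932133 − -4300.155451·2.048) / -1208.113228 = -35.618360

x=-18.470 y=-35.618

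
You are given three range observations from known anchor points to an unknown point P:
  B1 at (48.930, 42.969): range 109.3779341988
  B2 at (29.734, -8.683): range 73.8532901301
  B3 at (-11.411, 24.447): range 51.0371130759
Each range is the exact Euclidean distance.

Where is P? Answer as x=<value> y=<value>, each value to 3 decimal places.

x=-43.853 y=-14.953

eq1: (x − 48.930)² + (y − 42.969)² = 109.3779341988²
eq2: (x − 29.734)² + (y + 8.683)² = 73.8532901301²
eq3: (x + 11.411)² + (y − 24.447)² = 51.0371130759²
eq3−eq1, eq3−eq2 (x²,y² cancel):
  120.682·x + 37.044·y = -5846.132447
  82.290·x − 66.260·y = -2617.883037
det = 120.682·-66.260 − 37.044·82.290 = -11044.740080
x = (-5846.132447·-66.260 − 37.044·-2617.883037) / -11044.740080 = -43.852693
y = (120.682·-2617.883037 − -5846.132447·82.290) / -11044.740080 = -14.952536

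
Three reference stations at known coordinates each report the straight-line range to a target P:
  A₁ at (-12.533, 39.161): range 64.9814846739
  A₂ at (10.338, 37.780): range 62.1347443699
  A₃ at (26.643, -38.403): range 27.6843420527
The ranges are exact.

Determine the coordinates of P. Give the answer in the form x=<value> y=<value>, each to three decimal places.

eq1: (x + 12.533)² + (y − 39.161)² = 64.9814846739²
eq2: (x − 10.338)² + (y − 37.780)² = 62.1347443699²
eq3: (x − 26.643)² + (y + 38.403)² = 27.6843420527²
eq1−eq3, eq1−eq2 (x²,y² cancel):
  78.352·x − 155.128·y = 3950.150404
  45.742·x − 2.762·y = 205.409527
det = 78.352·-2.762 − -155.128·45.742 = 6879.456752
x = (3950.150404·-2.762 − -155.128·205.409527) / 6879.456752 = 3.045946
y = (78.352·205.409527 − 3950.150404·45.742) / 6879.456752 = -23.925368

x=3.046 y=-23.925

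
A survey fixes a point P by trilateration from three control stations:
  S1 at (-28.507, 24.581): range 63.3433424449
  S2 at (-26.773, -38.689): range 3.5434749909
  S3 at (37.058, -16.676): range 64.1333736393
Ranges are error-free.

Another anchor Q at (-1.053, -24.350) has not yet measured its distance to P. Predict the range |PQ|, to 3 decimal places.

26.332

eq1: (x + 28.507)² + (y − 24.581)² = 63.3433424449²
eq2: (x + 26.773)² + (y + 38.689)² = 3.5434749909²
eq3: (x − 37.058)² + (y + 16.676)² = 64.1333736393²
eq1−eq2, eq1−eq3 (x²,y² cancel):
  3.468·x − 126.540·y = 4796.580457
  131.130·x − 82.514·y = 133.799148
det = 3.468·-82.514 − -126.540·131.130 = 16307.031648
x = (4796.580457·-82.514 − -126.540·133.799148) / 16307.031648 = -23.232560
y = (3.468·133.799148 − 4796.580457·131.130) / 16307.031648 = -38.542366
|P − Q| = √((-23.232560 − -1.053)² + (-38.542366 − -24.350)²) = 26.331657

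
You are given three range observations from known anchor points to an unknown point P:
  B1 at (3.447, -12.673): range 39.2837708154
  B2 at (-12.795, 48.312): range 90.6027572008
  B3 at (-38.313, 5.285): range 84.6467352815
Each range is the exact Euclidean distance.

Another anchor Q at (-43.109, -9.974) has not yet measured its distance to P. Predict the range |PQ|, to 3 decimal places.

eq1: (x − 3.447)² + (y + 12.673)² = 39.2837708154²
eq2: (x + 12.795)² + (y − 48.312)² = 90.6027572008²
eq3: (x + 38.313)² + (y − 5.285)² = 84.6467352815²
eq1−eq2, eq1−eq3 (x²,y² cancel):
  -32.484·x + 121.970·y = -4340.370332
  -83.520·x + 35.916·y = -4298.524688
det = -32.484·35.916 − 121.970·-83.520 = 9020.239056
x = (-4340.370332·35.916 − 121.970·-4298.524688) / 9020.239056 = 40.841746
y = (-32.484·-4298.524688 − -4340.370332·-83.520) / 9020.239056 = -24.708265
|P − Q| = √((40.841746 − -43.109)² + (-24.708265 − -9.974)²) = 85.233951

85.234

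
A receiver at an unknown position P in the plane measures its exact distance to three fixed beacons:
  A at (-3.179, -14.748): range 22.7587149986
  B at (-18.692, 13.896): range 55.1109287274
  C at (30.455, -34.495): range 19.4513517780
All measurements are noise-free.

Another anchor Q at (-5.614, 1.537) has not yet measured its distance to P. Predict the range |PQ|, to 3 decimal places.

eq1: (x + 3.179)² + (y + 14.748)² = 22.7587149986²
eq2: (x + 18.692)² + (y − 13.896)² = 55.1109287274²
eq3: (x − 30.455)² + (y + 34.495)² = 19.4513517780²
eq2−eq3, eq2−eq1 (x²,y² cancel):
  98.294·x − 96.782·y = 4233.781749
  31.026·x − 57.288·y = 2204.375222
det = 98.294·-57.288 − -96.782·31.026 = -2628.308340
x = (4233.781749·-57.288 − -96.782·2204.375222) / -2628.308340 = 11.110206
y = (98.294·2204.375222 − 4233.781749·31.026) / -2628.308340 = -32.461772
|P − Q| = √((11.110206 − -5.614)² + (-32.461772 − 1.537)²) = 37.889518

37.890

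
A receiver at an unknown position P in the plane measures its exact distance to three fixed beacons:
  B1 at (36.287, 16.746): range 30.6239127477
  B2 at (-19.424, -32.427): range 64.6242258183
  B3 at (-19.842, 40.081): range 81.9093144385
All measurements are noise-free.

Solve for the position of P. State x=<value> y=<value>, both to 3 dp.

x=42.299 y=-13.282

eq1: (x − 36.287)² + (y − 16.746)² = 30.6239127477²
eq2: (x + 19.424)² + (y + 32.427)² = 64.6242258183²
eq3: (x + 19.842)² + (y − 40.081)² = 81.9093144385²
eq1−eq3, eq1−eq2 (x²,y² cancel):
  -112.258·x + 46.670·y = -5368.295120
  -111.422·x − 98.346·y = -3406.839311
det = -112.258·-98.346 − 46.670·-111.422 = 16240.190008
x = (-5368.295120·-98.346 − 46.670·-3406.839311) / 16240.190008 = 42.299231
y = (-112.258·-3406.839311 − -5368.295120·-111.422) / 16240.190008 = -13.281939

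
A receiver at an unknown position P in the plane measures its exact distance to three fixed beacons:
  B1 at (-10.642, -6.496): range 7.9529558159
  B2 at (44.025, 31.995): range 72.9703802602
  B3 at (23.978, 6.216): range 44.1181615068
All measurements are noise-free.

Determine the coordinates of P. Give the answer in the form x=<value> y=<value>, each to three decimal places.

x=-18.540 y=-5.560

eq1: (x + 10.642)² + (y + 6.496)² = 7.9529558159²
eq2: (x − 44.025)² + (y − 31.995)² = 72.9703802602²
eq3: (x − 23.978)² + (y − 6.216)² = 44.1181615068²
eq2−eq3, eq2−eq1 (x²,y² cancel):
  -40.094·x − 51.558·y = 1029.966711
  -109.334·x − 76.982·y = 2454.996419
det = -40.094·-76.982 − -51.558·-109.334 = -2550.526064
x = (1029.966711·-76.982 − -51.558·2454.996419) / -2550.526064 = -18.539629
y = (-40.094·2454.996419 − 1029.966711·-109.334) / -2550.526064 = -5.559541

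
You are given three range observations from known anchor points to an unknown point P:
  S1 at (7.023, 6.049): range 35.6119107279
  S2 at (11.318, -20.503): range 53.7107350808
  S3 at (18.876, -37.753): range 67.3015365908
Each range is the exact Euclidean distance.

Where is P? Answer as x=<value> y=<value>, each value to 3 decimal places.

eq1: (x − 7.023)² + (y − 6.049)² = 35.6119107279²
eq2: (x − 11.318)² + (y + 20.503)² = 53.7107350808²
eq3: (x − 18.876)² + (y + 37.753)² = 67.3015365908²
eq3−eq2, eq3−eq1 (x²,y² cancel):
  -15.116·x + 34.500·y = 411.531513
  -23.706·x + 87.604·y = 1565.609187
det = -15.116·87.604 − 34.500·-23.706 = -506.365064
x = (411.531513·87.604 − 34.500·1565.609187) / -506.365064 = 35.471859
y = (-15.116·1565.609187 − 411.531513·-23.706) / -506.365064 = 27.470265

x=35.472 y=27.470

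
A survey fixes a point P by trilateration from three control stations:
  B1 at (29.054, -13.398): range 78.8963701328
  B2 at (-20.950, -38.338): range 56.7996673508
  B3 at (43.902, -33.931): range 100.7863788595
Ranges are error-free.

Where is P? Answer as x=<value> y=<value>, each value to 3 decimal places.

eq1: (x − 29.054)² + (y + 13.398)² = 78.8963701328²
eq2: (x + 20.950)² + (y + 38.338)² = 56.7996673508²
eq3: (x − 43.902)² + (y + 33.931)² = 100.7863788595²
eq2−eq3, eq2−eq1 (x²,y² cancel):
  129.704·x + 8.814·y = -5761.698331
  100.008·x + 49.880·y = -3883.498433
det = 129.704·49.880 − 8.814·100.008 = 5588.165008
x = (-5761.698331·49.880 − 8.814·-3883.498433) / 5588.165008 = -45.303665
y = (129.704·-3883.498433 − -5761.698331·100.008) / 5588.165008 = 12.975752

x=-45.304 y=12.976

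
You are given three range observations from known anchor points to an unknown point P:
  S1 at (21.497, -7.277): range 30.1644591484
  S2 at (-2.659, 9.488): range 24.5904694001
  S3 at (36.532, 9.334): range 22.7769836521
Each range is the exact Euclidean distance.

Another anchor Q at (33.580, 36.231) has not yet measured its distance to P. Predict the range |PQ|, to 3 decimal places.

eq1: (x − 21.497)² + (y + 7.277)² = 30.1644591484²
eq2: (x + 2.659)² + (y − 9.488)² = 24.5904694001²
eq3: (x − 36.532)² + (y − 9.334)² = 22.7769836521²
eq3−eq2, eq3−eq1 (x²,y² cancel):
  -78.382·x + 0.308·y = -1410.518356
  -30.070·x − 33.222·y = -1297.738453
det = -78.382·-33.222 − 0.308·-30.070 = 2613.268364
x = (-1410.518356·-33.222 − 0.308·-1297.738453) / 2613.268364 = 18.084612
y = (-78.382·-1297.738453 − -1410.518356·-30.070) / 2613.268364 = 22.693823
|P − Q| = √((18.084612 − 33.580)² + (22.693823 − 36.231)²) = 20.575768

20.576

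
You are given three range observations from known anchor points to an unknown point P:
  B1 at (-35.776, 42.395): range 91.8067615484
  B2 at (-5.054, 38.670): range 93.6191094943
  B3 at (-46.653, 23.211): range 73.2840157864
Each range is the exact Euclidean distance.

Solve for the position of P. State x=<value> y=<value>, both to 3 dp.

x=-36.789 y=-49.406

eq1: (x + 35.776)² + (y − 42.395)² = 91.8067615484²
eq2: (x + 5.054)² + (y − 38.670)² = 93.6191094943²
eq3: (x + 46.653)² + (y − 23.211)² = 73.2840157864²
eq3−eq2, eq3−eq1 (x²,y² cancel):
  83.198·x + 30.918·y = -4588.331807
  21.754·x + 38.368·y = -2695.929225
det = 83.198·38.368 − 30.918·21.754 = 2519.550692
x = (-4588.331807·38.368 − 30.918·-2695.929225) / 2519.550692 = -36.789248
y = (83.198·-2695.929225 − -4588.331807·21.754) / 2519.550692 = -49.406170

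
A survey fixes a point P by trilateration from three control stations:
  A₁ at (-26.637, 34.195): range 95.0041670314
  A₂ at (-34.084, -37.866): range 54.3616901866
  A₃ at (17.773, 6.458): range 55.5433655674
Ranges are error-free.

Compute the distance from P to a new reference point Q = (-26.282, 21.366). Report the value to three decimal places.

83.795

eq1: (x + 26.637)² + (y − 34.195)² = 95.0041670314²
eq2: (x + 34.084)² + (y + 37.866)² = 54.3616901866²
eq3: (x − 17.773)² + (y − 6.458)² = 55.5433655674²
eq3−eq1, eq3−eq2 (x²,y² cancel):
  -88.820·x + 55.474·y = -4419.483794
  -103.714·x − 88.648·y = 2367.839818
det = -88.820·-88.648 − 55.474·-103.714 = 13627.145796
x = (-4419.483794·-88.648 − 55.474·2367.839818) / 13627.145796 = 19.110741
y = (-88.820·2367.839818 − -4419.483794·-103.714) / 13627.145796 = -49.069254
|P − Q| = √((19.110741 − -26.282)² + (-49.069254 − 21.366)²) = 83.795142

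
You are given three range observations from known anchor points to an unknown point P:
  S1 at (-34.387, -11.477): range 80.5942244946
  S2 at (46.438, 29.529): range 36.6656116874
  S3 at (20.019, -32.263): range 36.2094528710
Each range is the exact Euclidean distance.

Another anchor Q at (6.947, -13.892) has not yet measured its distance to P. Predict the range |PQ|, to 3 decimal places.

39.722

eq1: (x + 34.387)² + (y + 11.477)² = 80.5942244946²
eq2: (x − 46.438)² + (y − 29.529)² = 36.6656116874²
eq3: (x − 20.019)² + (y + 32.263)² = 36.2094528710²
eq1−eq3, eq1−eq2 (x²,y² cancel):
  108.812·x − 41.572·y = 5311.778777
  161.650·x + 82.012·y = 6865.324328
det = 108.812·82.012 − -41.572·161.650 = 15644.003544
x = (5311.778777·82.012 − -41.572·6865.324328) / 15644.003544 = 46.090175
y = (108.812·6865.324328 − 5311.778777·161.650) / 15644.003544 = -7.134962
|P − Q| = √((46.090175 − 6.947)² + (-7.134962 − -13.892)²) = 39.722106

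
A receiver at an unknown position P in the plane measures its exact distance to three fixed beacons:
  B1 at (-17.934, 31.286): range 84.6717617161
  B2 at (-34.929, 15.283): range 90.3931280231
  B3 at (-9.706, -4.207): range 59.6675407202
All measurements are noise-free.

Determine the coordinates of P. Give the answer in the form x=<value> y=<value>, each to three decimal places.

x=46.845 y=-23.239

eq1: (x + 17.934)² + (y − 31.286)² = 84.6717617161²
eq2: (x + 34.929)² + (y − 15.283)² = 90.3931280231²
eq3: (x + 9.706)² + (y + 4.207)² = 59.6675407202²
eq2−eq3, eq2−eq1 (x²,y² cancel):
  50.446·x − 38.980·y = 3269.002333
  33.990·x + 32.006·y = 848.447384
det = 50.446·32.006 − -38.980·33.990 = 2939.504876
x = (3269.002333·32.006 − -38.980·848.447384) / 2939.504876 = 46.844681
y = (50.446·848.447384 − 3269.002333·33.990) / 2939.504876 = -23.239496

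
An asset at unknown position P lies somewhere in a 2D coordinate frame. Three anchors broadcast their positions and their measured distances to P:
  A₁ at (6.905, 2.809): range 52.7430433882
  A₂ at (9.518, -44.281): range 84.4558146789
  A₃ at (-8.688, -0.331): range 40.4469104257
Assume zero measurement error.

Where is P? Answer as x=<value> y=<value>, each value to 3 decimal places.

x=-41.952 y=22.679

eq1: (x − 6.905)² + (y − 2.809)² = 52.7430433882²
eq2: (x − 9.518)² + (y + 44.281)² = 84.4558146789²
eq3: (x + 8.688)² + (y + 0.331)² = 40.4469104257²
eq1−eq3, eq1−eq2 (x²,y² cancel):
  -31.186·x − 6.280·y = 1165.897462
  5.226·x − 94.180·y = -2355.126228
det = -31.186·-94.180 − -6.280·5.226 = 2969.916760
x = (1165.897462·-94.180 − -6.280·-2355.126228) / 2969.916760 = -41.952157
y = (-31.186·-2355.126228 − 1165.897462·5.226) / 2969.916760 = 22.678746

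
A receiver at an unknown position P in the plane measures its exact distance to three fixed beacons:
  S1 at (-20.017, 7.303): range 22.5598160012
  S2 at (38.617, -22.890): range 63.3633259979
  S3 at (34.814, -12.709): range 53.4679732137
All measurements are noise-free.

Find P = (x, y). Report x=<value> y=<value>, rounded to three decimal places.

x=-4.427 y=23.609

eq1: (x + 20.017)² + (y − 7.303)² = 22.5598160012²
eq2: (x − 38.617)² + (y + 22.890)² = 63.3633259979²
eq3: (x − 34.814)² + (y + 12.709)² = 53.4679732137²
eq3−eq1, eq3−eq2 (x²,y² cancel):
  -109.662·x + 40.024·y = 1430.359683
  7.606·x − 20.362·y = -514.395410
det = -109.662·-20.362 − 40.024·7.606 = 1928.515100
x = (1430.359683·-20.362 − 40.024·-514.395410) / 1928.515100 = -4.426630
y = (-109.662·-514.395410 − 1430.359683·7.606) / 1928.515100 = 23.609000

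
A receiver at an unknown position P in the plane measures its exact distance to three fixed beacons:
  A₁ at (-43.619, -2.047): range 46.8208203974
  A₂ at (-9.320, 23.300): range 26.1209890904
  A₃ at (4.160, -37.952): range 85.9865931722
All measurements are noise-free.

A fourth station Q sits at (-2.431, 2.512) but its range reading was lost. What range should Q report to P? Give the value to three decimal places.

eq1: (x + 43.619)² + (y + 2.047)² = 46.8208203974²
eq2: (x + 9.320)² + (y − 23.300)² = 26.1209890904²
eq3: (x − 4.160)² + (y + 37.952)² = 85.9865931722²
eq3−eq2, eq3−eq1 (x²,y² cancel):
  -26.960·x + 122.504·y = 5883.480630
  -95.558·x + 71.810·y = 5650.652449
det = -26.960·71.810 − 122.504·-95.558 = 9770.239632
x = (5883.480630·71.810 − 122.504·5650.652449) / 9770.239632 = -27.607796
y = (-26.960·5650.652449 − 5883.480630·-95.558) / 9770.239632 = 41.951075
|P − Q| = √((-27.607796 − -2.431)² + (41.951075 − 2.512)²) = 46.790081

46.790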